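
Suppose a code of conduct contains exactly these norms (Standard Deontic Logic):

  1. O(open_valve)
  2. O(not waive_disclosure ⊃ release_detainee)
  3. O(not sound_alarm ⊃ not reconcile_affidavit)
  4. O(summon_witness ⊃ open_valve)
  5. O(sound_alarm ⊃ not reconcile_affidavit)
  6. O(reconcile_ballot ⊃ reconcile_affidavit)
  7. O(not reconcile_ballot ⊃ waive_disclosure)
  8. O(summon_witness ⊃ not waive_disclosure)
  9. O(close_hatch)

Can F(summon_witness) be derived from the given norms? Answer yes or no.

Yes

By case analysis on not sound_alarm: premise 3 gives O(not sound_alarm ⊃ not reconcile_affidavit) and premise 5 gives O(sound_alarm ⊃ not reconcile_affidavit), so O(not reconcile_affidavit) either way.
Premise 6 is O(reconcile_ballot ⊃ reconcile_affidavit); contrapositively O(not reconcile_affidavit ⊃ not reconcile_ballot). Since O(not reconcile_affidavit) holds, K gives O(not reconcile_ballot).
Applying K to premise 7 (O(not reconcile_ballot ⊃ waive_disclosure)) and O(not reconcile_ballot) yields O(waive_disclosure).
Premise 8 is O(summon_witness ⊃ not waive_disclosure); contrapositively O(waive_disclosure ⊃ not summon_witness). Since O(waive_disclosure) holds, K gives O(not summon_witness).
Premises 1, 2, 4, 9 do not contribute to this derivation.
So O(not summon_witness) holds, i.e. F(summon_witness). The claim follows.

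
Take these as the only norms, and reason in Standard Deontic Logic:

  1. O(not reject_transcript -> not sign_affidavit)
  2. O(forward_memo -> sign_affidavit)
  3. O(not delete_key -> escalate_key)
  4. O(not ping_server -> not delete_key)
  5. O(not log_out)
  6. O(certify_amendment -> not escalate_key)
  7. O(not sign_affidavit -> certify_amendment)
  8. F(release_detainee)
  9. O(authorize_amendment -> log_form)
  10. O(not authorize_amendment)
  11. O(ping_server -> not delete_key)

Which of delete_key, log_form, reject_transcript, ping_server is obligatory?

reject_transcript

Premises 11 and 4 are O(ping_server -> not delete_key) and O(not ping_server -> not delete_key); every ideal world satisfies ping_server or not ping_server, so in either case not delete_key holds — hence O(not delete_key).
From O(not delete_key) and premise 3, O(not delete_key -> escalate_key), we obtain O(escalate_key).
Premise 6 is O(certify_amendment -> not escalate_key); contrapositively O(escalate_key -> not certify_amendment). Since O(escalate_key) holds, K gives O(not certify_amendment).
The contrapositive of premise 7 (O(not sign_affidavit -> certify_amendment)) is O(not certify_amendment -> sign_affidavit), and O(not certify_amendment) is already established, so O(sign_affidavit).
The contrapositive of premise 1 (O(not reject_transcript -> not sign_affidavit)) is O(sign_affidavit -> reject_transcript), and O(sign_affidavit) is already established, so O(reject_transcript).
So O(reject_transcript) holds — reject_transcript is obligatory. None of the other listed options is made obligatory by any chain of premises.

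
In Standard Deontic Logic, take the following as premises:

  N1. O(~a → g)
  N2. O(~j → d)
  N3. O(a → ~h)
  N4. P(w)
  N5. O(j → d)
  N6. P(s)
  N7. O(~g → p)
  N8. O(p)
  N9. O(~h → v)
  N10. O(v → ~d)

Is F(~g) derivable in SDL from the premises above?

By case analysis on j: premise 5 gives O(j → d) and premise 2 gives O(~j → d), so O(d) either way.
Premise 10 is O(v → ~d); contrapositively O(d → ~v). Since O(d) holds, K gives O(~v).
Premise 9, O(~h → v), contraposes to O(~v → h); with O(~v) we get O(h).
The contrapositive of premise 3 (O(a → ~h)) is O(h → ~a), and O(h) is already established, so O(~a).
From O(~a) and premise 1, O(~a → g), we obtain O(g).
Premises 4, 6, 7, 8 do not contribute to this derivation.
So O(g) holds, i.e. F(~g). The claim follows.

Yes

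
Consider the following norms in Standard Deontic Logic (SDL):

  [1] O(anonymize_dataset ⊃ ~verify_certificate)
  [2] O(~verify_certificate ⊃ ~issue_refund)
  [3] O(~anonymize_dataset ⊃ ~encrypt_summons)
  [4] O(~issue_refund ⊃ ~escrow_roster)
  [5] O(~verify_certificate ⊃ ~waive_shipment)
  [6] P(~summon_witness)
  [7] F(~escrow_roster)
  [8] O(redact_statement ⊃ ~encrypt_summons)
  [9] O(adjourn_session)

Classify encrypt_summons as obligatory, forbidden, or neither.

Forbidden

Premise 7, F(~escrow_roster), is equivalent to O(escrow_roster).
Premise 4, O(~issue_refund ⊃ ~escrow_roster), contraposes to O(escrow_roster ⊃ issue_refund); with O(escrow_roster) we get O(issue_refund).
The contrapositive of premise 2 (O(~verify_certificate ⊃ ~issue_refund)) is O(issue_refund ⊃ verify_certificate), and O(issue_refund) is already established, so O(verify_certificate).
Premise 1 is O(anonymize_dataset ⊃ ~verify_certificate); contrapositively O(verify_certificate ⊃ ~anonymize_dataset). Since O(verify_certificate) holds, K gives O(~anonymize_dataset).
Applying K to premise 3 (O(~anonymize_dataset ⊃ ~encrypt_summons)) and O(~anonymize_dataset) yields O(~encrypt_summons).
Premises 5, 6, 8, 9 do not contribute to this derivation.
Thus O(~encrypt_summons), which is F(encrypt_summons): encrypt_summons is forbidden.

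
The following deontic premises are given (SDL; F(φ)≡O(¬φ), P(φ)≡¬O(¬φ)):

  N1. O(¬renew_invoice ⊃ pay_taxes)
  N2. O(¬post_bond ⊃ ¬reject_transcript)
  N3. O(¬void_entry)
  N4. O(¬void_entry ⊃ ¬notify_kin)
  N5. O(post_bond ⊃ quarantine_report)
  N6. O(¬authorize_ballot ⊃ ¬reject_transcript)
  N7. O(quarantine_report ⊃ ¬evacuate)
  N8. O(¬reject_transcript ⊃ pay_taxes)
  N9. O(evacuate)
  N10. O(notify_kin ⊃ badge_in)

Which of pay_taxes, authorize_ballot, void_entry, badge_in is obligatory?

Premise 9 states O(evacuate) outright.
The contrapositive of premise 7 (O(quarantine_report ⊃ ¬evacuate)) is O(evacuate ⊃ ¬quarantine_report), and O(evacuate) is already established, so O(¬quarantine_report).
The contrapositive of premise 5 (O(post_bond ⊃ quarantine_report)) is O(¬quarantine_report ⊃ ¬post_bond), and O(¬quarantine_report) is already established, so O(¬post_bond).
Premise 2 is O(¬post_bond ⊃ ¬reject_transcript); since O(¬post_bond), deontic closure gives O(¬reject_transcript).
From O(¬reject_transcript) and premise 8, O(¬reject_transcript ⊃ pay_taxes), we obtain O(pay_taxes).
So O(pay_taxes) holds — pay_taxes is obligatory. None of the other listed options is made obligatory by any chain of premises.

pay_taxes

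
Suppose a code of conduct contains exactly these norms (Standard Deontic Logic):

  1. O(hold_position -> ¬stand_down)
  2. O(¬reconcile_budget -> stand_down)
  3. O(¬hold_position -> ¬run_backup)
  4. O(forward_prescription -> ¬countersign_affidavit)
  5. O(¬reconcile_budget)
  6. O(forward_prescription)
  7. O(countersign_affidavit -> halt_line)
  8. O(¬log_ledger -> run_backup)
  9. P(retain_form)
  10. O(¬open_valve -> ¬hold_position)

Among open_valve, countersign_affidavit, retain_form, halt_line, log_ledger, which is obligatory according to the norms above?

log_ledger

Premise 5 gives O(¬reconcile_budget).
With premise 2, O(¬reconcile_budget -> stand_down), the K-axiom yields O(stand_down).
Premise 1, O(hold_position -> ¬stand_down), contraposes to O(stand_down -> ¬hold_position); with O(stand_down) we get O(¬hold_position).
Applying K to premise 3 (O(¬hold_position -> ¬run_backup)) and O(¬hold_position) yields O(¬run_backup).
Premise 8, O(¬log_ledger -> run_backup), contraposes to O(¬run_backup -> log_ledger); with O(¬run_backup) we get O(log_ledger).
So O(log_ledger) holds — log_ledger is obligatory. None of the other listed options is made obligatory by any chain of premises.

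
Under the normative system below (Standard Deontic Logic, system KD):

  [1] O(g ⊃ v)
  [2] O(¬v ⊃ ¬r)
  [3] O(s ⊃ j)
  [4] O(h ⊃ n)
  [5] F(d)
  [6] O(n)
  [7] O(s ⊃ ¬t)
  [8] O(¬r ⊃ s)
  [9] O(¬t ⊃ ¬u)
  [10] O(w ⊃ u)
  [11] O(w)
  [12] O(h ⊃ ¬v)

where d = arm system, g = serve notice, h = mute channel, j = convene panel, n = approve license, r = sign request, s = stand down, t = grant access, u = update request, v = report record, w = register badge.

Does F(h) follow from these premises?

From premise 11 we have O(w).
Applying K to premise 10 (O(w ⊃ u)) and O(w) yields O(u).
The contrapositive of premise 9 (O(¬t ⊃ ¬u)) is O(u ⊃ t), and O(u) is already established, so O(t).
Premise 7, O(s ⊃ ¬t), contraposes to O(t ⊃ ¬s); with O(t) we get O(¬s).
Premise 8, O(¬r ⊃ s), contraposes to O(¬s ⊃ r); with O(¬s) we get O(r).
The contrapositive of premise 2 (O(¬v ⊃ ¬r)) is O(r ⊃ v), and O(r) is already established, so O(v).
Premise 12, O(h ⊃ ¬v), contraposes to O(v ⊃ ¬h); with O(v) we get O(¬h).
Premises 1, 3, 4, 5, 6 do not contribute to this derivation.
So O(¬h) holds, i.e. F(h). The claim follows.

Yes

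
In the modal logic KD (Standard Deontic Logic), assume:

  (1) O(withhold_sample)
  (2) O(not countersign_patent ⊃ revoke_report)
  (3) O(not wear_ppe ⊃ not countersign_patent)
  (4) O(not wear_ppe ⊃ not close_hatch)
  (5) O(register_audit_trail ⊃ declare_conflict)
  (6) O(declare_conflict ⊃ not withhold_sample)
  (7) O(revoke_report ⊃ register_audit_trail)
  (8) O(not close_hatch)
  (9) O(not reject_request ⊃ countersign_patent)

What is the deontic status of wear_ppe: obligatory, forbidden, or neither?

Obligatory

From premise 1 we have O(withhold_sample).
Premise 6, O(declare_conflict ⊃ not withhold_sample), contraposes to O(withhold_sample ⊃ not declare_conflict); with O(withhold_sample) we get O(not declare_conflict).
The contrapositive of premise 5 (O(register_audit_trail ⊃ declare_conflict)) is O(not declare_conflict ⊃ not register_audit_trail), and O(not declare_conflict) is already established, so O(not register_audit_trail).
The contrapositive of premise 7 (O(revoke_report ⊃ register_audit_trail)) is O(not register_audit_trail ⊃ not revoke_report), and O(not register_audit_trail) is already established, so O(not revoke_report).
Premise 2, O(not countersign_patent ⊃ revoke_report), contraposes to O(not revoke_report ⊃ countersign_patent); with O(not revoke_report) we get O(countersign_patent).
Premise 3, O(not wear_ppe ⊃ not countersign_patent), contraposes to O(countersign_patent ⊃ wear_ppe); with O(countersign_patent) we get O(wear_ppe).
Premises 4, 8, 9 do not contribute to this derivation.
Hence wear_ppe is obligatory.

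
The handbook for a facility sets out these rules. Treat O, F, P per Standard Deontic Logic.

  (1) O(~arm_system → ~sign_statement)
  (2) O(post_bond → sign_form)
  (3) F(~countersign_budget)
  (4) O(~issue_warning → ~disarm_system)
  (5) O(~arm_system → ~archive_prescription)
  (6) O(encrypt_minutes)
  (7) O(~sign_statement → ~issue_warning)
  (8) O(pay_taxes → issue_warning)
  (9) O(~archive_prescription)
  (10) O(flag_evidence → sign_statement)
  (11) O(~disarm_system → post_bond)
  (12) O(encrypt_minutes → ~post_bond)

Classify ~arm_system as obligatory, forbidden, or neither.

From premise 6 we have O(encrypt_minutes).
Applying K to premise 12 (O(encrypt_minutes → ~post_bond)) and O(encrypt_minutes) yields O(~post_bond).
Premise 11, O(~disarm_system → post_bond), contraposes to O(~post_bond → disarm_system); with O(~post_bond) we get O(disarm_system).
The contrapositive of premise 4 (O(~issue_warning → ~disarm_system)) is O(disarm_system → issue_warning), and O(disarm_system) is already established, so O(issue_warning).
Premise 7 is O(~sign_statement → ~issue_warning); contrapositively O(issue_warning → sign_statement). Since O(issue_warning) holds, K gives O(sign_statement).
Premise 1, O(~arm_system → ~sign_statement), contraposes to O(sign_statement → arm_system); with O(sign_statement) we get O(arm_system).
Premises 2, 3, 5, 8, 9, 10 do not contribute to this derivation.
Thus O(arm_system), which is F(~arm_system): ~arm_system is forbidden.

Forbidden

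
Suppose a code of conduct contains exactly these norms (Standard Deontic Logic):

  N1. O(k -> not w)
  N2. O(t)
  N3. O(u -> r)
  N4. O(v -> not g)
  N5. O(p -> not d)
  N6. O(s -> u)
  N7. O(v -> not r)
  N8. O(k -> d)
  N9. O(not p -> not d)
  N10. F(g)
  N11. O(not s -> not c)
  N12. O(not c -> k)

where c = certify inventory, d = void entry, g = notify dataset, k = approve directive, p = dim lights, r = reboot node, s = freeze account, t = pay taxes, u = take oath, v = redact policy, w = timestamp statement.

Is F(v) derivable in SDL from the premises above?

By case analysis on not p: premise 9 gives O(not p -> not d) and premise 5 gives O(p -> not d), so O(not d) either way.
The contrapositive of premise 8 (O(k -> d)) is O(not d -> not k), and O(not d) is already established, so O(not k).
Premise 12, O(not c -> k), contraposes to O(not k -> c); with O(not k) we get O(c).
Premise 11, O(not s -> not c), contraposes to O(c -> s); with O(c) we get O(s).
From O(s) and premise 6, O(s -> u), we obtain O(u).
Applying K to premise 3 (O(u -> r)) and O(u) yields O(r).
The contrapositive of premise 7 (O(v -> not r)) is O(r -> not v), and O(r) is already established, so O(not v).
Premises 1, 2, 4, 10 do not contribute to this derivation.
So O(not v) holds, i.e. F(v). The claim follows.

Yes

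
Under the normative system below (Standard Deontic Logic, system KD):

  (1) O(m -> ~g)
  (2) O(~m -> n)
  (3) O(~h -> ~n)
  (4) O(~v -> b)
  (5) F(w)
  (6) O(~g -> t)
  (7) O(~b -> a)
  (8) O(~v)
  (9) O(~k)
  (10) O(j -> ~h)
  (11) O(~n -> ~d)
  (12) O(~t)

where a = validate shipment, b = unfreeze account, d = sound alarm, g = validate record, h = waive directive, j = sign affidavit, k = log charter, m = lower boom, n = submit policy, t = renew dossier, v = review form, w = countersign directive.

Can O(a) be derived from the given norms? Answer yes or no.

Premise 7 is O(~b -> a), but O(~b) is not derivable from the premises, so it does not yield O(a).
No other premise forces O(a). An ideal world satisfying every premise can still have a false, so O(a) is not derivable.

No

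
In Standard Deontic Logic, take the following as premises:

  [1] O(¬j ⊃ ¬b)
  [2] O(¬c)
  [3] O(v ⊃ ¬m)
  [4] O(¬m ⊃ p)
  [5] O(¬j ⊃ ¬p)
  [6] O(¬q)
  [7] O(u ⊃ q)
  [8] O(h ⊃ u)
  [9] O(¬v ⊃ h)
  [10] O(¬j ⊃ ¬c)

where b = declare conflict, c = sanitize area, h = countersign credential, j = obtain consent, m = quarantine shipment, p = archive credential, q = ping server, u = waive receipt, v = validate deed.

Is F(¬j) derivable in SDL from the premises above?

Yes

From premise 6 we have O(¬q).
Premise 7, O(u ⊃ q), contraposes to O(¬q ⊃ ¬u); with O(¬q) we get O(¬u).
Premise 8 is O(h ⊃ u); contrapositively O(¬u ⊃ ¬h). Since O(¬u) holds, K gives O(¬h).
The contrapositive of premise 9 (O(¬v ⊃ h)) is O(¬h ⊃ v), and O(¬h) is already established, so O(v).
From O(v) and premise 3, O(v ⊃ ¬m), we obtain O(¬m).
Premise 4 is O(¬m ⊃ p); since O(¬m), deontic closure gives O(p).
Premise 5 is O(¬j ⊃ ¬p); contrapositively O(p ⊃ j). Since O(p) holds, K gives O(j).
Premises 1, 2, 10 do not contribute to this derivation.
So O(j) holds, i.e. F(¬j). The claim follows.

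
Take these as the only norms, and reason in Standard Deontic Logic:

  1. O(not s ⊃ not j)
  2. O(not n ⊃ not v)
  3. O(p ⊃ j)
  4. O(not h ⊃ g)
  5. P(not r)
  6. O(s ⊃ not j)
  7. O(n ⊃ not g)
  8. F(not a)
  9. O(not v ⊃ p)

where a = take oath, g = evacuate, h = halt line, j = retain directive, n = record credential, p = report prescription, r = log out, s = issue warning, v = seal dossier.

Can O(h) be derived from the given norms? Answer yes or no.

By case analysis on not s: premise 1 gives O(not s ⊃ not j) and premise 6 gives O(s ⊃ not j), so O(not j) either way.
Premise 3, O(p ⊃ j), contraposes to O(not j ⊃ not p); with O(not j) we get O(not p).
Premise 9 is O(not v ⊃ p); contrapositively O(not p ⊃ v). Since O(not p) holds, K gives O(v).
The contrapositive of premise 2 (O(not n ⊃ not v)) is O(v ⊃ n), and O(v) is already established, so O(n).
From O(n) and premise 7, O(n ⊃ not g), we obtain O(not g).
Premise 4 is O(not h ⊃ g); contrapositively O(not g ⊃ h). Since O(not g) holds, K gives O(h).
Premises 5, 8 do not contribute to this derivation.
So O(h) follows.

Yes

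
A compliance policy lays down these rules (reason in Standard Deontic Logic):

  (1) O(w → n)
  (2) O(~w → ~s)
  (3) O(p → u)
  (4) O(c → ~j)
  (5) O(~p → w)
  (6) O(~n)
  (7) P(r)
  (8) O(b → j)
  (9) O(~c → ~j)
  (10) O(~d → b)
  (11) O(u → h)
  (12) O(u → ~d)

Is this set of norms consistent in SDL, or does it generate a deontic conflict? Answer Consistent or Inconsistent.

Premises 4 and 9 cover both cases: O(c → ~j) and O(~c → ~j). Since c ∨ ~c is a tautology, O(~j) follows.
Premise 8 is O(b → j); contrapositively O(~j → ~b). Since O(~j) holds, K gives O(~b).
Premise 10 is O(~d → b); contrapositively O(~b → d). Since O(~b) holds, K gives O(d).
Premise 12 is O(u → ~d); contrapositively O(d → ~u). Since O(d) holds, K gives O(~u).
The contrapositive of premise 3 (O(p → u)) is O(~u → ~p), and O(~u) is already established, so O(~p).
With premise 5, O(~p → w), the K-axiom yields O(w).
From O(w) and premise 1, O(w → n), we obtain O(n).
But premise 6 directly asserts O(~n).
We now have both O(n) and O(~n) — n is simultaneously obligatory and forbidden, violating the D-axiom.

Inconsistent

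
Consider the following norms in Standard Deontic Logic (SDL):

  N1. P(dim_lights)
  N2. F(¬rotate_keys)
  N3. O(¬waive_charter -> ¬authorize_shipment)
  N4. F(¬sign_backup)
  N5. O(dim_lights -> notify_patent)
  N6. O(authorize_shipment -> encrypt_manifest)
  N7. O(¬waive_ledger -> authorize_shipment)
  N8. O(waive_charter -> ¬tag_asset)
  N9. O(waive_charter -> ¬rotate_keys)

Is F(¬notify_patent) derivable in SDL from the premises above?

Premise 5 is O(dim_lights -> notify_patent), but O(dim_lights) is not derivable from the premises (the permission P(dim_lights) asserts only ¬O(¬dim_lights), not O(dim_lights)), so it does not yield O(notify_patent).
No other premise forces O(notify_patent). An ideal world satisfying every premise can still have ¬notify_patent true, so F(¬notify_patent) is not derivable.

No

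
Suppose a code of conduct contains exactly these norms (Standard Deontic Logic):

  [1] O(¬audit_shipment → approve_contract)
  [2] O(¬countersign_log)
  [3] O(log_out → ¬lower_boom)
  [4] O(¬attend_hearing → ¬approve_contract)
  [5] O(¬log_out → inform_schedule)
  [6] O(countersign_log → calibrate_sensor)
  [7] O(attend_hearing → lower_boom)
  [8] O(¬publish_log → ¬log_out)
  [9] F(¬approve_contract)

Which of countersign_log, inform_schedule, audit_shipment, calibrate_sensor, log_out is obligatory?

inform_schedule

F(¬approve_contract) at premise 9 means O(approve_contract).
Premise 4 is O(¬attend_hearing → ¬approve_contract); contrapositively O(approve_contract → attend_hearing). Since O(approve_contract) holds, K gives O(attend_hearing).
With premise 7, O(attend_hearing → lower_boom), the K-axiom yields O(lower_boom).
Premise 3 is O(log_out → ¬lower_boom); contrapositively O(lower_boom → ¬log_out). Since O(lower_boom) holds, K gives O(¬log_out).
Applying K to premise 5 (O(¬log_out → inform_schedule)) and O(¬log_out) yields O(inform_schedule).
So O(inform_schedule) holds — inform_schedule is obligatory. None of the other listed options is made obligatory by any chain of premises.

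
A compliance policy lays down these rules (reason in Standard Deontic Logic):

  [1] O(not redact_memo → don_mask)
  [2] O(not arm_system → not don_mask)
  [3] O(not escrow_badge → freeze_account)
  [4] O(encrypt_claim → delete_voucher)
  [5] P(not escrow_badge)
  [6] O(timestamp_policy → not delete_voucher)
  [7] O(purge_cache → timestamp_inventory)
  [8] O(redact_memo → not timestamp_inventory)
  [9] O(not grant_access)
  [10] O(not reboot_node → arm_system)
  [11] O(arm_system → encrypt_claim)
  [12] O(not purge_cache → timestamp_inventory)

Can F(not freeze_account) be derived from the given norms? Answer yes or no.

No

Premise 3 is O(not escrow_badge → freeze_account), but O(not escrow_badge) is not derivable from the premises (the permission P(not escrow_badge) asserts only not O(escrow_badge), not O(not escrow_badge)), so it does not yield O(freeze_account).
No other premise forces O(freeze_account). An ideal world satisfying every premise can still have not freeze_account true, so F(not freeze_account) is not derivable.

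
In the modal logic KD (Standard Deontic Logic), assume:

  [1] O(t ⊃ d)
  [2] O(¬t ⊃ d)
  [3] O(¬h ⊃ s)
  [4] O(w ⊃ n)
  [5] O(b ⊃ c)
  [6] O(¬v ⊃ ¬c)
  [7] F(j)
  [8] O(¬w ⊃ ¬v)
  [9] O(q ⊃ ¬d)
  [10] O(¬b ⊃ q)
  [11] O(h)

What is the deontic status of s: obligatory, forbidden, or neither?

Neither

Premise 3 is O(¬h ⊃ s), but O(¬h) is not derivable from the premises, so it does not yield O(s).
No premise or chain of K-axiom applications forces O(s), and none forces O(¬s). So s is neither obligatory nor forbidden under these norms.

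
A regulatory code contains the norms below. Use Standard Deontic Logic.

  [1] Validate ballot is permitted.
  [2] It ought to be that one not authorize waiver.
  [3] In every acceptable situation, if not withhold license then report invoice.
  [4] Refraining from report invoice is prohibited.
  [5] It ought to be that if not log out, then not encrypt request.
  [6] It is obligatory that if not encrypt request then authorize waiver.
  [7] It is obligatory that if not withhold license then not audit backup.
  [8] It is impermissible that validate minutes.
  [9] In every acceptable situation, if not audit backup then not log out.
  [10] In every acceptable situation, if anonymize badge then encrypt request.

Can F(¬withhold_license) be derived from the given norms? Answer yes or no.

Yes

Premise 2 states O(¬authorize_waiver) outright.
Premise 6 is O(¬encrypt_request → authorize_waiver); contrapositively O(¬authorize_waiver → encrypt_request). Since O(¬authorize_waiver) holds, K gives O(encrypt_request).
Premise 5 is O(¬log_out → ¬encrypt_request); contrapositively O(encrypt_request → log_out). Since O(encrypt_request) holds, K gives O(log_out).
The contrapositive of premise 9 (O(¬audit_backup → ¬log_out)) is O(log_out → audit_backup), and O(log_out) is already established, so O(audit_backup).
Premise 7, O(¬withhold_license → ¬audit_backup), contraposes to O(audit_backup → withhold_license); with O(audit_backup) we get O(withhold_license).
Premises 1, 3, 4, 8, 10 do not contribute to this derivation.
So O(withhold_license) holds, i.e. F(¬withhold_license). The claim follows.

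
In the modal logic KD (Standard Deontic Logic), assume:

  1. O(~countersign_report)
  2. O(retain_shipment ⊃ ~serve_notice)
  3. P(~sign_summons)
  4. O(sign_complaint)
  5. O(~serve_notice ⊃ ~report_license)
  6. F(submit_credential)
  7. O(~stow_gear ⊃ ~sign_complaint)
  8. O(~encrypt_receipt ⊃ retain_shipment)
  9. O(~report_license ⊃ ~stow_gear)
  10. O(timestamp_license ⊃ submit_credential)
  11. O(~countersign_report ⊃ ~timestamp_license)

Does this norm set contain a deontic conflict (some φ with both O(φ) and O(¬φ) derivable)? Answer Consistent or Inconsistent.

Premise 10 is O(timestamp_license ⊃ submit_credential), but O(timestamp_license) is not derivable from the premises, so it does not yield O(submit_credential).
So O(submit_credential) is not derivable, and the apparent clash with O(~submit_credential) does not arise.
A world satisfying every obligation exists (e.g. countersign_report=false, encrypt_receipt=true, report_license=true, retain_shipment=false, serve_notice=true, sign_complaint=true, sign_summons=false, stow_gear=true, submit_credential=false, timestamp_license=false); no atom is both obligatory and forbidden, so the set is consistent.

Consistent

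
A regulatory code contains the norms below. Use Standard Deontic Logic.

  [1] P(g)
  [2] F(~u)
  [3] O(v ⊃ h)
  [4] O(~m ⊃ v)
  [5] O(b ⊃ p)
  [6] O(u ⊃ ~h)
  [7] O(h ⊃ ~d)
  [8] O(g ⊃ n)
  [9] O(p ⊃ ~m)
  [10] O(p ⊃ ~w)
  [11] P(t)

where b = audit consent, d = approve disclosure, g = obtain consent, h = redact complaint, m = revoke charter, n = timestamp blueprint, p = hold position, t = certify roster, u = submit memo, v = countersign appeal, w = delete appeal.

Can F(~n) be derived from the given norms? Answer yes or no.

Premise 8 is O(g ⊃ n), but O(g) is not derivable from the premises (the permission P(g) asserts only ~O(~g), not O(g)), so it does not yield O(n).
No other premise forces O(n). An ideal world satisfying every premise can still have ~n true, so F(~n) is not derivable.

No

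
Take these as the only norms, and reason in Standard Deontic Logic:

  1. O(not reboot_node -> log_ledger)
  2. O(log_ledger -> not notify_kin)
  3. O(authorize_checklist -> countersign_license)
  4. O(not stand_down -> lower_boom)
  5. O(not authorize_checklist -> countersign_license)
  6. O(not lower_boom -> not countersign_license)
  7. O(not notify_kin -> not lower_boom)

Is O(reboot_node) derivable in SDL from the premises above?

Yes

By case analysis on not authorize_checklist: premise 5 gives O(not authorize_checklist -> countersign_license) and premise 3 gives O(authorize_checklist -> countersign_license), so O(countersign_license) either way.
Premise 6, O(not lower_boom -> not countersign_license), contraposes to O(countersign_license -> lower_boom); with O(countersign_license) we get O(lower_boom).
Premise 7, O(not notify_kin -> not lower_boom), contraposes to O(lower_boom -> notify_kin); with O(lower_boom) we get O(notify_kin).
The contrapositive of premise 2 (O(log_ledger -> not notify_kin)) is O(notify_kin -> not log_ledger), and O(notify_kin) is already established, so O(not log_ledger).
The contrapositive of premise 1 (O(not reboot_node -> log_ledger)) is O(not log_ledger -> reboot_node), and O(not log_ledger) is already established, so O(reboot_node).
Premise 4 does not contribute to this derivation.
So O(reboot_node) follows.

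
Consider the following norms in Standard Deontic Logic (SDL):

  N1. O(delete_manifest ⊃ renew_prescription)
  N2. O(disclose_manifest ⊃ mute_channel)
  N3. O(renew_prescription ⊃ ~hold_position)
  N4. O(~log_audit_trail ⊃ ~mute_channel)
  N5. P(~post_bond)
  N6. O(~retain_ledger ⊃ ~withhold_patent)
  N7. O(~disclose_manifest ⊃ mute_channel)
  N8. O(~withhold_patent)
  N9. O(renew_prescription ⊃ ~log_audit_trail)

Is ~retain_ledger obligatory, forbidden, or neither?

Neither

Premise 6 is O(~retain_ledger ⊃ ~withhold_patent); even if O(~withhold_patent) held, inferring O(~retain_ledger) would be affirming the consequent — invalid.
No premise or chain of K-axiom applications forces O(~retain_ledger), and none forces O(retain_ledger). So ~retain_ledger is neither obligatory nor forbidden under these norms.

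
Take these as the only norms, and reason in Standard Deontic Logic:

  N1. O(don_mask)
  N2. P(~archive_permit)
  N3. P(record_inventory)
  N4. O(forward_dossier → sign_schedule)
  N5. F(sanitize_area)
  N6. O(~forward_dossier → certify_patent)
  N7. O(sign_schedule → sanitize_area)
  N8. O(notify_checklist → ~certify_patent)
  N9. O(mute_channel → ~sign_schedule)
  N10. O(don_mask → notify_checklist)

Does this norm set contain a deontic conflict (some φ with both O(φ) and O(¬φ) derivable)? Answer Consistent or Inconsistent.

Premise 5 is F(sanitize_area), i.e. O(~sanitize_area).
The contrapositive of premise 7 (O(sign_schedule → sanitize_area)) is O(~sanitize_area → ~sign_schedule), and O(~sanitize_area) is already established, so O(~sign_schedule).
The contrapositive of premise 4 (O(forward_dossier → sign_schedule)) is O(~sign_schedule → ~forward_dossier), and O(~sign_schedule) is already established, so O(~forward_dossier).
Premise 6 is O(~forward_dossier → certify_patent); since O(~forward_dossier), deontic closure gives O(certify_patent).
The contrapositive of premise 8 (O(notify_checklist → ~certify_patent)) is O(certify_patent → ~notify_checklist), and O(certify_patent) is already established, so O(~notify_checklist).
Premise 10 is O(don_mask → notify_checklist); contrapositively O(~notify_checklist → ~don_mask). Since O(~notify_checklist) holds, K gives O(~don_mask).
However, premise 1 gives O(don_mask).
We now have both O(~don_mask) and O(don_mask) — don_mask is simultaneously obligatory and forbidden, violating the D-axiom.

Inconsistent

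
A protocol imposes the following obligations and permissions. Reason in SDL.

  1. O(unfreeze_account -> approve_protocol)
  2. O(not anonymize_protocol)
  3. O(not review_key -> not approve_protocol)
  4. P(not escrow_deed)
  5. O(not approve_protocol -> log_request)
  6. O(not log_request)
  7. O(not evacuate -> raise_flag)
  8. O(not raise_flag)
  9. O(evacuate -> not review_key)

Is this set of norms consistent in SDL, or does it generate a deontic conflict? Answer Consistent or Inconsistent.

From premise 6 we have O(not log_request).
The contrapositive of premise 5 (O(not approve_protocol -> log_request)) is O(not log_request -> approve_protocol), and O(not log_request) is already established, so O(approve_protocol).
Premise 3, O(not review_key -> not approve_protocol), contraposes to O(approve_protocol -> review_key); with O(approve_protocol) we get O(review_key).
Premise 9, O(evacuate -> not review_key), contraposes to O(review_key -> not evacuate); with O(review_key) we get O(not evacuate).
From O(not evacuate) and premise 7, O(not evacuate -> raise_flag), we obtain O(raise_flag).
Yet premise 8 states O(not raise_flag).
We now have both O(raise_flag) and O(not raise_flag) — raise_flag is simultaneously obligatory and forbidden, violating the D-axiom.

Inconsistent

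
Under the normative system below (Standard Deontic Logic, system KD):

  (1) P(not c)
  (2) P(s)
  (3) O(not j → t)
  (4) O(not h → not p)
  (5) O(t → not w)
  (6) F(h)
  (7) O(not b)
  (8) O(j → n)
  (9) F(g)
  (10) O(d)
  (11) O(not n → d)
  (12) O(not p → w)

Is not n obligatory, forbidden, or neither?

F(h) at premise 6 means O(not h).
Premise 4 is O(not h → not p); since O(not h), deontic closure gives O(not p).
With premise 12, O(not p → w), the K-axiom yields O(w).
The contrapositive of premise 5 (O(t → not w)) is O(w → not t), and O(w) is already established, so O(not t).
Premise 3 is O(not j → t); contrapositively O(not t → j). Since O(not t) holds, K gives O(j).
Premise 8 is O(j → n); since O(j), deontic closure gives O(n).
Premises 1, 2, 7, 9, 10, 11 do not contribute to this derivation.
Thus O(n), which is F(not n): not n is forbidden.

Forbidden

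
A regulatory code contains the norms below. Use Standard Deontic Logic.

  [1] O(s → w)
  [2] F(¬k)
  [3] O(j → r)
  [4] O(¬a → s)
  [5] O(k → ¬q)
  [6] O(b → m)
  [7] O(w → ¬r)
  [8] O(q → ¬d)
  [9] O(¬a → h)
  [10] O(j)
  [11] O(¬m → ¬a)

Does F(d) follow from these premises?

Premise 8 is O(q → ¬d), but O(q) is not derivable from the premises, so it does not yield O(¬d).
No other premise forces O(¬d). An ideal world satisfying every premise can still have d true, so F(d) is not derivable.

No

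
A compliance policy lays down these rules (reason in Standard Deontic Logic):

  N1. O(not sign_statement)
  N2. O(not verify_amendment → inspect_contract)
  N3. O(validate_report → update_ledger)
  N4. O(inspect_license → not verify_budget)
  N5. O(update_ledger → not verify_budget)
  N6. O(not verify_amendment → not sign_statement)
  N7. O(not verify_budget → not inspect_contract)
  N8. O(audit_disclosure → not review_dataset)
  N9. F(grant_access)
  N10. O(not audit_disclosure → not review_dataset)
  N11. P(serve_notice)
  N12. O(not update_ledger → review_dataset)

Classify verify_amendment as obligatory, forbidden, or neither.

Premises 8 and 10 cover both cases: O(audit_disclosure → not review_dataset) and O(not audit_disclosure → not review_dataset). Since audit_disclosure ∨ not audit_disclosure is a tautology, O(not review_dataset) follows.
Premise 12, O(not update_ledger → review_dataset), contraposes to O(not review_dataset → update_ledger); with O(not review_dataset) we get O(update_ledger).
Applying K to premise 5 (O(update_ledger → not verify_budget)) and O(update_ledger) yields O(not verify_budget).
Applying K to premise 7 (O(not verify_budget → not inspect_contract)) and O(not verify_budget) yields O(not inspect_contract).
Premise 2 is O(not verify_amendment → inspect_contract); contrapositively O(not inspect_contract → verify_amendment). Since O(not inspect_contract) holds, K gives O(verify_amendment).
Premises 1, 3, 4, 6, 9, 11 do not contribute to this derivation.
Hence verify_amendment is obligatory.

Obligatory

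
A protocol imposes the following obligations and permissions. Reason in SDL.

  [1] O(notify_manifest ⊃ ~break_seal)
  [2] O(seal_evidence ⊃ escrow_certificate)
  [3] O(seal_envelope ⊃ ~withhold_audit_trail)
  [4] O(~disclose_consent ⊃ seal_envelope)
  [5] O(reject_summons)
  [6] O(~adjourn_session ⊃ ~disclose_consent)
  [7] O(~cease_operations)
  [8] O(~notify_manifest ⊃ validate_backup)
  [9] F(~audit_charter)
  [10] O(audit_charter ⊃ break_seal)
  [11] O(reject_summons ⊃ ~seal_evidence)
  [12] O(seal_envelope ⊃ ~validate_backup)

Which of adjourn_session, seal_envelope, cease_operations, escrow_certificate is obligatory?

adjourn_session

F(~audit_charter) at premise 9 means O(audit_charter).
With premise 10, O(audit_charter ⊃ break_seal), the K-axiom yields O(break_seal).
Premise 1 is O(notify_manifest ⊃ ~break_seal); contrapositively O(break_seal ⊃ ~notify_manifest). Since O(break_seal) holds, K gives O(~notify_manifest).
With premise 8, O(~notify_manifest ⊃ validate_backup), the K-axiom yields O(validate_backup).
Premise 12, O(seal_envelope ⊃ ~validate_backup), contraposes to O(validate_backup ⊃ ~seal_envelope); with O(validate_backup) we get O(~seal_envelope).
Premise 4 is O(~disclose_consent ⊃ seal_envelope); contrapositively O(~seal_envelope ⊃ disclose_consent). Since O(~seal_envelope) holds, K gives O(disclose_consent).
The contrapositive of premise 6 (O(~adjourn_session ⊃ ~disclose_consent)) is O(disclose_consent ⊃ adjourn_session), and O(disclose_consent) is already established, so O(adjourn_session).
So O(adjourn_session) holds — adjourn_session is obligatory. None of the other listed options is made obligatory by any chain of premises.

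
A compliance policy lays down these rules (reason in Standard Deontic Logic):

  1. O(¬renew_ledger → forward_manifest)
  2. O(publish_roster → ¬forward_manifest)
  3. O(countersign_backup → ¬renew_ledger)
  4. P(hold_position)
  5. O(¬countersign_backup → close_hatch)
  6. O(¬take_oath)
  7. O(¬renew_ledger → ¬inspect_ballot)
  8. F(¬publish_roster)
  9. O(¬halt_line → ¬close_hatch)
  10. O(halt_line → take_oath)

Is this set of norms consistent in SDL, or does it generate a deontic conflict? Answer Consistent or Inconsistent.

Inconsistent

Premise 8 is F(¬publish_roster), i.e. O(publish_roster).
Premise 2 is O(publish_roster → ¬forward_manifest); since O(publish_roster), deontic closure gives O(¬forward_manifest).
The contrapositive of premise 1 (O(¬renew_ledger → forward_manifest)) is O(¬forward_manifest → renew_ledger), and O(¬forward_manifest) is already established, so O(renew_ledger).
Premise 3 is O(countersign_backup → ¬renew_ledger); contrapositively O(renew_ledger → ¬countersign_backup). Since O(renew_ledger) holds, K gives O(¬countersign_backup).
From O(¬countersign_backup) and premise 5, O(¬countersign_backup → close_hatch), we obtain O(close_hatch).
Premise 9 is O(¬halt_line → ¬close_hatch); contrapositively O(close_hatch → halt_line). Since O(close_hatch) holds, K gives O(halt_line).
Applying K to premise 10 (O(halt_line → take_oath)) and O(halt_line) yields O(take_oath).
However, premise 6 gives O(¬take_oath).
We now have both O(take_oath) and O(¬take_oath) — take_oath is simultaneously obligatory and forbidden, violating the D-axiom.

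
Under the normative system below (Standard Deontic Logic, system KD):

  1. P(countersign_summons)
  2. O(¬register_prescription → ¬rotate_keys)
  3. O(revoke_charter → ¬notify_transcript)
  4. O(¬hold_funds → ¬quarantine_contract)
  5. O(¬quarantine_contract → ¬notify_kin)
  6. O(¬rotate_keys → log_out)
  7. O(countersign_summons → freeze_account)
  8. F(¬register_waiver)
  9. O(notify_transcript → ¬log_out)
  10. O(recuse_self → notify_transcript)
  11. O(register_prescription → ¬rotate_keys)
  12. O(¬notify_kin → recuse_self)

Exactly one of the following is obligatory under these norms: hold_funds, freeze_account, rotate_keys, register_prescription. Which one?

By case analysis on ¬register_prescription: premise 2 gives O(¬register_prescription → ¬rotate_keys) and premise 11 gives O(register_prescription → ¬rotate_keys), so O(¬rotate_keys) either way.
With premise 6, O(¬rotate_keys → log_out), the K-axiom yields O(log_out).
The contrapositive of premise 9 (O(notify_transcript → ¬log_out)) is O(log_out → ¬notify_transcript), and O(log_out) is already established, so O(¬notify_transcript).
Premise 10 is O(recuse_self → notify_transcript); contrapositively O(¬notify_transcript → ¬recuse_self). Since O(¬notify_transcript) holds, K gives O(¬recuse_self).
The contrapositive of premise 12 (O(¬notify_kin → recuse_self)) is O(¬recuse_self → notify_kin), and O(¬recuse_self) is already established, so O(notify_kin).
Premise 5 is O(¬quarantine_contract → ¬notify_kin); contrapositively O(notify_kin → quarantine_contract). Since O(notify_kin) holds, K gives O(quarantine_contract).
Premise 4, O(¬hold_funds → ¬quarantine_contract), contraposes to O(quarantine_contract → hold_funds); with O(quarantine_contract) we get O(hold_funds).
So O(hold_funds) holds — hold_funds is obligatory. None of the other listed options is made obligatory by any chain of premises.

hold_funds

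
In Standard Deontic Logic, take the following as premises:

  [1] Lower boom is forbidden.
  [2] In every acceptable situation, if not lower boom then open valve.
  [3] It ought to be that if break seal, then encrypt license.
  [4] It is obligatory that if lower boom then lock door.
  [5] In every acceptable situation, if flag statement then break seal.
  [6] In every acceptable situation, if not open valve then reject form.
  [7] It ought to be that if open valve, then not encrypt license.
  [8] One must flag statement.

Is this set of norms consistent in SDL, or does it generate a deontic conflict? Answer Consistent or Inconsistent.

Inconsistent

F(lower_boom) at premise 1 means O(¬lower_boom).
With premise 2, O(¬lower_boom → open_valve), the K-axiom yields O(open_valve).
From O(open_valve) and premise 7, O(open_valve → ¬encrypt_license), we obtain O(¬encrypt_license).
The contrapositive of premise 3 (O(break_seal → encrypt_license)) is O(¬encrypt_license → ¬break_seal), and O(¬encrypt_license) is already established, so O(¬break_seal).
Premise 5 is O(flag_statement → break_seal); contrapositively O(¬break_seal → ¬flag_statement). Since O(¬break_seal) holds, K gives O(¬flag_statement).
Yet premise 8 states O(flag_statement).
We now have both O(¬flag_statement) and O(flag_statement) — flag_statement is simultaneously obligatory and forbidden, violating the D-axiom.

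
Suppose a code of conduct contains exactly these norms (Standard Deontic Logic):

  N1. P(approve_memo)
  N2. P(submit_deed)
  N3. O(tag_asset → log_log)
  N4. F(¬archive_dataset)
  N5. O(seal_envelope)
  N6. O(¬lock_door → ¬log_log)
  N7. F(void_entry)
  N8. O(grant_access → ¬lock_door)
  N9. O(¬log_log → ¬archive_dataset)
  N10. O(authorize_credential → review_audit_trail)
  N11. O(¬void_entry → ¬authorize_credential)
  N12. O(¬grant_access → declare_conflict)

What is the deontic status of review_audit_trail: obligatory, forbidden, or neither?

Neither

Premise 10 is O(authorize_credential → review_audit_trail), but O(authorize_credential) is not derivable from the premises, so it does not yield O(review_audit_trail).
No premise or chain of K-axiom applications forces O(review_audit_trail), and none forces O(¬review_audit_trail). So review_audit_trail is neither obligatory nor forbidden under these norms.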